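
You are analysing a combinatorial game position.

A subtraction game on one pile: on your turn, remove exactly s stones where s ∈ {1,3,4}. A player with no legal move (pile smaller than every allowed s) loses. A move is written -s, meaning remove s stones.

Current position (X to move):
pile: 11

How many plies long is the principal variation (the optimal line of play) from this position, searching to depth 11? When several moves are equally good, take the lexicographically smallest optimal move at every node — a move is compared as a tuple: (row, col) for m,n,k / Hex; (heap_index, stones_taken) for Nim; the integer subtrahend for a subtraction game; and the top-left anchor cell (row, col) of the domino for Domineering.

[11] X move#1: -1:-1/10, -3:-1/8, -4:+1/7*
[7] O move#2: -1:-1/6*, -3:-1/4, -4:-1/3
[6] X move#3: -1:-1/5, -3:-1/3, -4:+1/2*
[2] O move#4: -1:-1/1*
[1] X move#5: -1:+1/0*
[0] end (terminal -1, O#6); searched 11 to 11

PV length from [11]: 5 plies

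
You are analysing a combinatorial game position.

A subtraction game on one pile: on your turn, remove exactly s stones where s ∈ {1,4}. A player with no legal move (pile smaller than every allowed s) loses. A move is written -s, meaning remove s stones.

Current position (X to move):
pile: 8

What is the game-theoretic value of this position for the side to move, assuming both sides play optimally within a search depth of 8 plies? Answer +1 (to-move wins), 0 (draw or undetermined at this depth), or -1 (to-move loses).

p1 X@[8]: -1[7]+1* -4[4]-1
p2 O@[7]: -1[6]-1* -4[3]-1
p3 X@[6]: -1[5]+1* -4[2]+1
p4 O@[5]: -1[4]-1* -4[1]-1
p5 X@[4]: -1[3]-1 -4[0]+1*
p6 O@[0] terminal -1; root [8] d8

value(8, X) = +1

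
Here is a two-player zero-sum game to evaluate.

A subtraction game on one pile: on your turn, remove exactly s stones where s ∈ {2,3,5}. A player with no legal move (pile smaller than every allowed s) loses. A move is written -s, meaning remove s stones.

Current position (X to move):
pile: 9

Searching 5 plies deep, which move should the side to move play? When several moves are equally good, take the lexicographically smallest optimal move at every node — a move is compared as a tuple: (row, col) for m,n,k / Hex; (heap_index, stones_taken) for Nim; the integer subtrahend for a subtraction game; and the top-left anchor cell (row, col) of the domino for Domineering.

X's best at [9]: -2

p1 X@[9]: -2[7]+1* -3[6]-1 -5[4]-1
p2 O@[7]: -2[5]-1* -3[4]-1 -5[2]-1
p3 X@[5]: -2[3]-1 -3[2]-1 -5[0]+1*
p4 O@[0] terminal -1; root [9] d5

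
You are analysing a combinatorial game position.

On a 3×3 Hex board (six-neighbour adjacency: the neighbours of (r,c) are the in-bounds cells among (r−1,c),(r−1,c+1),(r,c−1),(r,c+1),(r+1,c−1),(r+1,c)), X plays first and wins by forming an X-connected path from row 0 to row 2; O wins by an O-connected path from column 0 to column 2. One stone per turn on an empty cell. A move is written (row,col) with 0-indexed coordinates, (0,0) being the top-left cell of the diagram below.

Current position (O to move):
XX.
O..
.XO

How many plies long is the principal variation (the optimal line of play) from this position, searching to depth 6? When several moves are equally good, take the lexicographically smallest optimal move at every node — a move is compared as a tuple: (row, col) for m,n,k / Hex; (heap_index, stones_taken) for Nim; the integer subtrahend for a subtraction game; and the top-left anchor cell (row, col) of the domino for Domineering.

PV length from [XX./O../.XO]: 3 plies

p1 O@[XX./O../.XO]: (0,2)[XXO/O../.XO]-1 (1,1)[XX./OO./.XO]+1* (1,2)[XX./O.O/.XO]-1 (2,0)[XX./O../OXO]-1
p2 X@[XX./OO./.XO]: (0,2)[XXX/OO./.XO]-1* (1,2)[XX./OOX/.XO]-1 (2,0)[XX./OO./XXO]-1
p3 O@[XXX/OO./.XO]: (1,2)[XXX/OOO/.XO]+1* (2,0)[XXX/OO./OXO]-1
p4 X@[XXX/OOO/.XO] terminal -1; root [XX./O../.XO] d6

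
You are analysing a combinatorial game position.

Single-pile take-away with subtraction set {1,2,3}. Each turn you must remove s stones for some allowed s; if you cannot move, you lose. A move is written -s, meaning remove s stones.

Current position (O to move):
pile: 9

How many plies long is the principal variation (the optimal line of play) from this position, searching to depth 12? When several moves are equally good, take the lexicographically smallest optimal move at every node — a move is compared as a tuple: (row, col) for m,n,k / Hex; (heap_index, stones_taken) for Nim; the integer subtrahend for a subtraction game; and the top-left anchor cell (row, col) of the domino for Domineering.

PV length from [9]: 5 plies

ply 1, O at 9 | -1=+1→8*; -2=-1→7; -3=-1→6
ply 2, X at 8 | -1=-1→7*; -2=-1→6; -3=-1→5
ply 3, O at 7 | -1=-1→6; -2=-1→5; -3=+1→4*
ply 4, X at 4 | -1=-1→3*; -2=-1→2; -3=-1→1
ply 5, O at 3 | -1=-1→2; -2=-1→1; -3=+1→0*
ply 6: 0 is terminal -1 (X); from 9 depth 12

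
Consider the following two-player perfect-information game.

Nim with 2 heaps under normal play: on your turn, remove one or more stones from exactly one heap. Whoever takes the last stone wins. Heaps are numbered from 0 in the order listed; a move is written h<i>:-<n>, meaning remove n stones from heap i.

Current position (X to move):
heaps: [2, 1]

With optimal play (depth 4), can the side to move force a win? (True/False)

X winning at [(2,1)]: True

ply 1, X at (2,1) | h0:-1=+1→(1,1)*; h0:-2=-1→(0,1); h1:-1=-1→(2,0)
ply 2, O at (1,1) | h0:-1=-1→(0,1)*; h1:-1=-1→(1,0)
ply 3, X at (0,1) | h1:-1=+1→(0,0)*
ply 4: (0,0) is terminal -1 (O); from (2,1) depth 4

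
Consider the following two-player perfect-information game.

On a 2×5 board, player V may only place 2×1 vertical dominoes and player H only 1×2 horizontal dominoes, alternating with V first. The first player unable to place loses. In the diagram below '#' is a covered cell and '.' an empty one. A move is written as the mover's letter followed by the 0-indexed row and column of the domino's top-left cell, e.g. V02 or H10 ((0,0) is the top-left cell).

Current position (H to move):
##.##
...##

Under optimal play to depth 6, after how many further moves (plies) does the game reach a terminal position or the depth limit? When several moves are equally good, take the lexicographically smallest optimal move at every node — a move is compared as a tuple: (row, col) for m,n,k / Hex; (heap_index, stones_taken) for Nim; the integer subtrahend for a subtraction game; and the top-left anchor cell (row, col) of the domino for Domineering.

[##.##/...##] H move#1: H10:-1/##.##/##.##, H11:+1/##.##/.####*
[##.##/.####] end (terminal -1, V#2); searched ##.##/...## to 6

PV length from [##.##/...##]: 1 ply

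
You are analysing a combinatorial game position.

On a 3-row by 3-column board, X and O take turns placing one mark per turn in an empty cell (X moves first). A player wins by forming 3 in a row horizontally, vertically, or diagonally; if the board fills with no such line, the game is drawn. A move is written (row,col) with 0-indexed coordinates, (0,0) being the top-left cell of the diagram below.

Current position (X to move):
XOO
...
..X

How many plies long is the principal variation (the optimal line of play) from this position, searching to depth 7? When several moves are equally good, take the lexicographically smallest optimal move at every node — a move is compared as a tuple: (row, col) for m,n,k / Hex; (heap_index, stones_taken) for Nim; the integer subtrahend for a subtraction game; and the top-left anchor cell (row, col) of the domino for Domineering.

p1 X@[XOO/.../..X]: (1,0)[XOO/X../..X]+1* (1,1)[XOO/.X./..X]+1 (1,2)[XOO/..X/..X]-1 (2,0)[XOO/.../X.X]+1 (2,1)[XOO/.../.XX]+1
p2 O@[XOO/X../..X]: (1,1)[XOO/XO./..X]-1* (1,2)[XOO/X.O/..X]-1 (2,0)[XOO/X../O.X]-1 (2,1)[XOO/X../.OX]-1
p3 X@[XOO/XO./..X]: (1,2)[XOO/XOX/..X]-1 (2,0)[XOO/XO./X.X]+1* (2,1)[XOO/XO./.XX]-1
p4 O@[XOO/XO./X.X] terminal -1; root [XOO/.../..X] d7

PV length from [XOO/.../..X]: 3 plies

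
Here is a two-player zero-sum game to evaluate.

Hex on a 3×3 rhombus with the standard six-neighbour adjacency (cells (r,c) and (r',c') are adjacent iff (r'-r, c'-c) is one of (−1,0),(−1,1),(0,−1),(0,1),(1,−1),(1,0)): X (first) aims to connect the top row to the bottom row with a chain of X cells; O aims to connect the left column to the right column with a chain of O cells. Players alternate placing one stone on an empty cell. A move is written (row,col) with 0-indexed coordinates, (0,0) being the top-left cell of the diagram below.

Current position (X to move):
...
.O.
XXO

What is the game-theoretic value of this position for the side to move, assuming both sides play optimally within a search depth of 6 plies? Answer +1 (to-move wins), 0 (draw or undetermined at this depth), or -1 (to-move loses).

value(.../.O./XXO, X) = +1

p1 X@[.../.O./XXO]: (0,0)[X../.O./XXO]-1 (0,1)[.X./.O./XXO]-1 (0,2)[..X/.O./XXO]+1* (1,0)[.../XO./XXO]+1 (1,2)[.../.OX/XXO]+1
p2 O@[..X/.O./XXO]: (0,0)[O.X/.O./XXO]-1* (0,1)[.OX/.O./XXO]-1 (1,0)[..X/OO./XXO]-1 (1,2)[..X/.OO/XXO]-1
p3 X@[O.X/.O./XXO]: (0,1)[OXX/.O./XXO]+1* (1,0)[O.X/XO./XXO]+1 (1,2)[O.X/.OX/XXO]+1
p4 O@[OXX/.O./XXO]: (1,0)[OXX/OO./XXO]-1* (1,2)[OXX/.OO/XXO]-1
p5 X@[OXX/OO./XXO]: (1,2)[OXX/OOX/XXO]+1*
p6 O@[OXX/OOX/XXO] terminal -1; root [.../.O./XXO] d6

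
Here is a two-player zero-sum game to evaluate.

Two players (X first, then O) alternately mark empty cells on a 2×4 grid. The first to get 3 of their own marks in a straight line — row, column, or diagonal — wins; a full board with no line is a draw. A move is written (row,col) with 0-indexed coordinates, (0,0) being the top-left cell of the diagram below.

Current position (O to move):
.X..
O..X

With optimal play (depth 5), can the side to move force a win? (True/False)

O winning at [.X../O..X]: False

ply 1, O at .X../O..X | (0,0)=+0→OX../O..X*; (0,2)=+0→.XO./O..X; (0,3)=+0→.X.O/O..X; (1,1)=+0→.X../OO.X; (1,2)=+0→.X../O.OX
ply 2, X at OX../O..X | (0,2)=+0→OXX./O..X*; (0,3)=+0→OX.X/O..X; (1,1)=+0→OX../OX.X; (1,2)=+0→OX../O.XX
ply 3, O at OXX./O..X | (0,3)=+0→OXXO/O..X*; (1,1)=-1→OXX./OO.X; (1,2)=-1→OXX./O.OX
ply 4, X at OXXO/O..X | (1,1)=+0→OXXO/OX.X*; (1,2)=+0→OXXO/O.XX
ply 5, O at OXXO/OX.X | (1,2)=+0→OXXO/OXOX*
ply 6: OXXO/OXOX is terminal +0 (X); from .X../O..X depth 5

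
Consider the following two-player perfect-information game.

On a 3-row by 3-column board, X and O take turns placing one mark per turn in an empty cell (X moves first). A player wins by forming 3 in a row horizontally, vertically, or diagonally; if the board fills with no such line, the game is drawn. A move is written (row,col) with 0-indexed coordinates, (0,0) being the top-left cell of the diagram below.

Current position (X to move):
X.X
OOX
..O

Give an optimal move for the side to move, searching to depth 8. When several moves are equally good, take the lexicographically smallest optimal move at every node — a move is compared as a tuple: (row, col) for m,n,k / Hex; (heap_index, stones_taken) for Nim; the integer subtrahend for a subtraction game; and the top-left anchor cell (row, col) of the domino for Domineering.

X's best at [X.X/OOX/..O]: (0,1)

[X.X/OOX/..O] X move#1: (0,1):+1/XXX/OOX/..O*, (2,0):+0/X.X/OOX/X.O, (2,1):+0/X.X/OOX/.XO
[XXX/OOX/..O] end (terminal -1, O#2); searched X.X/OOX/..O to 8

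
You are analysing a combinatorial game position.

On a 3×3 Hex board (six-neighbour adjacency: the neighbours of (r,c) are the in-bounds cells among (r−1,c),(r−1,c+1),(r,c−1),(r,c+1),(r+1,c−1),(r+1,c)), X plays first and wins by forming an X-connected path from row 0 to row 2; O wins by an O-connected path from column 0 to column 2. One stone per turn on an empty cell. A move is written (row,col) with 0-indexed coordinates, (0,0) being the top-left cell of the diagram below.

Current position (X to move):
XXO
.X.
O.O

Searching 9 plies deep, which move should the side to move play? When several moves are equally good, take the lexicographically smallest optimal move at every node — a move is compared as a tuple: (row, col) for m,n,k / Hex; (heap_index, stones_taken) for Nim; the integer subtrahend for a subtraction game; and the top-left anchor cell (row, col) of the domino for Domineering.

[XXO/.X./O.O] X move#1: (1,0):-1/XXO/XX./O.O, (1,2):-1/XXO/.XX/O.O, (2,1):+1/XXO/.X./OXO*
[XXO/.X./OXO] end (terminal -1, O#2); searched XXO/.X./O.O to 9

X's best at [XXO/.X./O.O]: (2,1)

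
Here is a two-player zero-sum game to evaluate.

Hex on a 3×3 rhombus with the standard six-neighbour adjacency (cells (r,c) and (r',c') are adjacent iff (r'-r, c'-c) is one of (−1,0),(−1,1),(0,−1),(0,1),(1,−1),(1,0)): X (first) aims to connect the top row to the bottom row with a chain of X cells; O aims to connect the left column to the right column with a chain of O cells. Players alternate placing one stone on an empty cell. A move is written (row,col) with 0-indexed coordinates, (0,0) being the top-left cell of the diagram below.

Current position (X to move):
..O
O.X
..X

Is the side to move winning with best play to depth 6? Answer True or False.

X winning at [..O/O.X/..X]: False

[..O/O.X/..X] X move#1: (0,0):-1/X.O/O.X/..X*, (0,1):-1/.XO/O.X/..X, (1,1):-1/..O/OXX/..X, (2,0):-1/..O/O.X/X.X, (2,1):-1/..O/O.X/.XX
[X.O/O.X/..X] O move#2: (0,1):+1/XOO/O.X/..X*, (1,1):+1/X.O/OOX/..X, (2,0):+1/X.O/O.X/O.X, (2,1):+1/X.O/O.X/.OX
[XOO/O.X/..X] end (terminal -1, X#3); searched ..O/O.X/..X to 6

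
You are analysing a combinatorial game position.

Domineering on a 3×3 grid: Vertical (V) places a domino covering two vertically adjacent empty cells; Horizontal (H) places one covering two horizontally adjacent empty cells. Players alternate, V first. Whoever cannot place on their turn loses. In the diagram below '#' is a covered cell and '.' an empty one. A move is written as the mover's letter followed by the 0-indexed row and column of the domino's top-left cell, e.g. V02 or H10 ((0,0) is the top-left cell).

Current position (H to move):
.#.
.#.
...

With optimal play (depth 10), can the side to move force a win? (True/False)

p1 H@[.#./.#./...]: H20[.#./.#./##.]-1* H21[.#./.#./.##]-1
p2 V@[.#./.#./##.]: V00[##./##./##.]+1* V02[.##/.##/##.]+1 V12[.#./.##/###]+1
p3 H@[##./##./##.] terminal -1; root [.#./.#./...] d10

H winning at [.#./.#./...]: False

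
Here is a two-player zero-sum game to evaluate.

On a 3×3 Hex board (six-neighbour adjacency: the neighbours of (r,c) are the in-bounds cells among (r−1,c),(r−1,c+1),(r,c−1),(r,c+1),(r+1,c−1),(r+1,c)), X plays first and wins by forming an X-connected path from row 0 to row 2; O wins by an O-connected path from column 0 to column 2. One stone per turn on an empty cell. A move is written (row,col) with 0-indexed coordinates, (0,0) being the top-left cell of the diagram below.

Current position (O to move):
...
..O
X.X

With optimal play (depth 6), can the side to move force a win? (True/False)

O winning at [.../..O/X.X]: True

p1 O@[.../..O/X.X]: (0,0)[O../..O/X.X]-1 (0,1)[.O./..O/X.X]+1* (0,2)[..O/..O/X.X]-1 (1,0)[.../O.O/X.X]-1 (1,1)[.../.OO/X.X]-1 (2,1)[.../..O/XOX]-1
p2 X@[.O./..O/X.X]: (0,0)[XO./..O/X.X]-1* (0,2)[.OX/..O/X.X]-1 (1,0)[.O./X.O/X.X]-1 (1,1)[.O./.XO/X.X]-1 (2,1)[.O./..O/XXX]-1
p3 O@[XO./..O/X.X]: (0,2)[XOO/..O/X.X]-1 (1,0)[XO./O.O/X.X]+1* (1,1)[XO./.OO/X.X]-1 (2,1)[XO./..O/XOX]-1
p4 X@[XO./O.O/X.X]: (0,2)[XOX/O.O/X.X]-1* (1,1)[XO./OXO/X.X]-1 (2,1)[XO./O.O/XXX]-1
p5 O@[XOX/O.O/X.X]: (1,1)[XOX/OOO/X.X]+1* (2,1)[XOX/O.O/XOX]-1
p6 X@[XOX/OOO/X.X] terminal -1; root [.../..O/X.X] d6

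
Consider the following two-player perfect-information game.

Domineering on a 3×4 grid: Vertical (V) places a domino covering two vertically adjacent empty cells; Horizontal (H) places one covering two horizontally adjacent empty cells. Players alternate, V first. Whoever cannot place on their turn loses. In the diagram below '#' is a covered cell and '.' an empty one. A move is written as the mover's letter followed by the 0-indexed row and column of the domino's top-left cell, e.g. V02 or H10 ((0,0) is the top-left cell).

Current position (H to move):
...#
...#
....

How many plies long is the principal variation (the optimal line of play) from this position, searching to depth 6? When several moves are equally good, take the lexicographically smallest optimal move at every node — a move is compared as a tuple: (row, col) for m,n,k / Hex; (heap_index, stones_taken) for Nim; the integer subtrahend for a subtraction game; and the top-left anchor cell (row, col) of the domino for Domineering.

p1 H@[...#/...#/....]: H00[##.#/...#/....]-1 H01[.###/...#/....]-1 H10[...#/##.#/....]+1* H11[...#/.###/....]+1 H20[...#/...#/##..]-1 H21[...#/...#/.##.]-1 H22[...#/...#/..##]-1
p2 V@[...#/##.#/....]: V02[..##/####/....]-1* V12[...#/####/..#.]-1
p3 H@[..##/####/....]: H00[####/####/....]+1* H20[..##/####/##..]+1 H21[..##/####/.##.]+1 H22[..##/####/..##]+1
p4 V@[####/####/....] terminal -1; root [...#/...#/....] d6

PV length from [...#/...#/....]: 3 plies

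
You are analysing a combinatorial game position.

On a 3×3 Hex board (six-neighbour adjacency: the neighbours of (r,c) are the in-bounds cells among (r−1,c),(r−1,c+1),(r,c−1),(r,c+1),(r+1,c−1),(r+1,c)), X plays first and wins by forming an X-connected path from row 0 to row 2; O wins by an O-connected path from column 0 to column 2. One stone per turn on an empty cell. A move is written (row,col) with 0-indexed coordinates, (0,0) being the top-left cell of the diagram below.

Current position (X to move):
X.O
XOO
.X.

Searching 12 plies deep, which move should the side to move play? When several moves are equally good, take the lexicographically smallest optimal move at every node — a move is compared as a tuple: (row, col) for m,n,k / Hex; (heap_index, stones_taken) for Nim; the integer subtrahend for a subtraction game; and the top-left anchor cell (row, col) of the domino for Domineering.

p1 X@[X.O/XOO/.X.]: (0,1)[XXO/XOO/.X.]-1 (2,0)[X.O/XOO/XX.]+1* (2,2)[X.O/XOO/.XX]-1
p2 O@[X.O/XOO/XX.] terminal -1; root [X.O/XOO/.X.] d12

X's best at [X.O/XOO/.X.]: (2,0)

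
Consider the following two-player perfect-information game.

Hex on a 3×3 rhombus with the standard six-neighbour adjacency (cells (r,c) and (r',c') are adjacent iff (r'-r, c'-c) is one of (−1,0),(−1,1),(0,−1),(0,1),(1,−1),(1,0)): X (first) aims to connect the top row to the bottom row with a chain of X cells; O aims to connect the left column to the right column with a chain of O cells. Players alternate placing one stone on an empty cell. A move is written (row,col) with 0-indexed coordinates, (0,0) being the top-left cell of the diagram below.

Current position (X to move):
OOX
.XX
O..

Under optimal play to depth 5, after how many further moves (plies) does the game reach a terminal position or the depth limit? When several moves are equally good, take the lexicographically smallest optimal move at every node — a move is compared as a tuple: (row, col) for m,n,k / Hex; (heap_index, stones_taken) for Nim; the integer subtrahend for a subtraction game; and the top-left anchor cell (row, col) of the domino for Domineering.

[OOX/.XX/O..] X move#1: (1,0):+1/OOX/XXX/O..*, (2,1):+1/OOX/.XX/OX., (2,2):+1/OOX/.XX/O.X
[OOX/XXX/O..] O move#2: (2,1):-1/OOX/XXX/OO.*, (2,2):-1/OOX/XXX/O.O
[OOX/XXX/OO.] X move#3: (2,2):+1/OOX/XXX/OOX*
[OOX/XXX/OOX] end (terminal -1, O#4); searched OOX/.XX/O.. to 5

PV length from [OOX/.XX/O..]: 3 plies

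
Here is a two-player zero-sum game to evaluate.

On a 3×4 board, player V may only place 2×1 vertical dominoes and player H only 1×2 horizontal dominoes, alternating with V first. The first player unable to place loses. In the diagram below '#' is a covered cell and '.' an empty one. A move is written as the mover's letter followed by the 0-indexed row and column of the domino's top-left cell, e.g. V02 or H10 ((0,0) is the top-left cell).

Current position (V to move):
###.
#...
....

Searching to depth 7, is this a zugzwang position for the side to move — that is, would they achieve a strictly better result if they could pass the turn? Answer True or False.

p1 V@[###./#.../....]: V03[####/#..#/....]-1 V11[###./##../.#..]-1 V12[###./#.#./..#.]+1* V13[###./#..#/...#]-1
p2 H@[###./#.#./..#.]: H20[###./#.#./###.]-1*
p3 V@[###./#.#./###.]: V03[####/#.##/###.]+1* V13[###./#.##/####]+1
p4 H@[####/#.##/###.] terminal -1; root [###./#.../....] d7
suppose V passes — search the same position with H to move:
pass> p1 H@[###./#.../....]: H11[###./###./....]+1* H12[###./#.##/....]+1 H20[###./#.../##..]-1 H21[###./#.../.##.]+1 H22[###./#.../..##]+1
pass> p2 V@[###./###./....]: V03[####/####/....]-1* V13[###./####/...#]-1
pass> p3 H@[####/####/....]: H20[####/####/##..]+1* H21[####/####/.##.]+1 H22[####/####/..##]+1
pass> p4 V@[####/####/##..] terminal -1; root [###./#.../....] d7
for V: play +1, pass -1

zugzwang(###./#.../...., V) = False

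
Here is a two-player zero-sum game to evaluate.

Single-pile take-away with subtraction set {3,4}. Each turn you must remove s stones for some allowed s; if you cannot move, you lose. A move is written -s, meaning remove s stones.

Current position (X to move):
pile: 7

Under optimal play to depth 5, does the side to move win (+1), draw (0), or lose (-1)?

[7] X move#1: -3:-1/4*, -4:-1/3
[4] O move#2: -3:+1/1*, -4:+1/0
[1] end (terminal -1, X#3); searched 7 to 5

value(7, X) = -1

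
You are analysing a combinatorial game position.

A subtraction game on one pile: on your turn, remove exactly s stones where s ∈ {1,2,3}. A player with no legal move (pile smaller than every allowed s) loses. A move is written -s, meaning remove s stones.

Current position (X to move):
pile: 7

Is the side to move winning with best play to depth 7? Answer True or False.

ply 1, X at 7 | -1=-1→6; -2=-1→5; -3=+1→4*
ply 2, O at 4 | -1=-1→3*; -2=-1→2; -3=-1→1
ply 3, X at 3 | -1=-1→2; -2=-1→1; -3=+1→0*
ply 4: 0 is terminal -1 (O); from 7 depth 7

X winning at [7]: True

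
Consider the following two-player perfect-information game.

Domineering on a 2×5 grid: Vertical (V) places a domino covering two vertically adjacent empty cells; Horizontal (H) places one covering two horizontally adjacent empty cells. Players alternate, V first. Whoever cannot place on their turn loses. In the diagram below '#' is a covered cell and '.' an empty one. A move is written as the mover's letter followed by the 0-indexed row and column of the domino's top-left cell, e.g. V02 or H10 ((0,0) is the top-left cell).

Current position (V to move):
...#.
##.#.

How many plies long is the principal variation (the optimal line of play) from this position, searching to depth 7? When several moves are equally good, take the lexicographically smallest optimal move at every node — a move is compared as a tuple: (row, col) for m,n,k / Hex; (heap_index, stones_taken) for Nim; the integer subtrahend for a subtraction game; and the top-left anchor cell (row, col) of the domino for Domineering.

PV length from [...#./##.#.]: 3 plies

ply 1, V at ...#./##.#. | V02=+1→..##./####.*; V04=-1→...##/##.##
ply 2, H at ..##./####. | H00=-1→####./####.*
ply 3, V at ####./####. | V04=+1→#####/#####*
ply 4: #####/##### is terminal -1 (H); from ...#./##.#. depth 7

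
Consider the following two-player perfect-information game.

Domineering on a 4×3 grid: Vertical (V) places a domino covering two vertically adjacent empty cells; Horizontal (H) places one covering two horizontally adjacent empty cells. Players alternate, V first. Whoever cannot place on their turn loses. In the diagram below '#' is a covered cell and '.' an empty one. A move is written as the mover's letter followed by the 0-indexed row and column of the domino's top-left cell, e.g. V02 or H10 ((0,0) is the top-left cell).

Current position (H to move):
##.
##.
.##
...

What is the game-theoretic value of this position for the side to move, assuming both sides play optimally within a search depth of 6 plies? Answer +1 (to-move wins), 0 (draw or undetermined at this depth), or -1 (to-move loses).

[##./##./.##/...] H move#1: H30:-1/##./##./.##/##.*, H31:-1/##./##./.##/.##
[##./##./.##/##.] V move#2: V02:+1/###/###/.##/##.*
[###/###/.##/##.] end (terminal -1, H#3); searched ##./##./.##/... to 6

value(##./##./.##/..., H) = -1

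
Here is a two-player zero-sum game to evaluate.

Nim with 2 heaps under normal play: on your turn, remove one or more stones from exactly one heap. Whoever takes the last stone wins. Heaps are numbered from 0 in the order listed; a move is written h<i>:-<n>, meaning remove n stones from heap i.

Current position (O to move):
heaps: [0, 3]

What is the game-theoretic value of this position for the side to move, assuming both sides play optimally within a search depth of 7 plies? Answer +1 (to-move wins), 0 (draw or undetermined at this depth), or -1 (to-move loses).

value((0,3), O) = +1

[(0,3)] O move#1: h1:-1:-1/(0,2), h1:-2:-1/(0,1), h1:-3:+1/(0,0)*
[(0,0)] end (terminal -1, X#2); searched (0,3) to 7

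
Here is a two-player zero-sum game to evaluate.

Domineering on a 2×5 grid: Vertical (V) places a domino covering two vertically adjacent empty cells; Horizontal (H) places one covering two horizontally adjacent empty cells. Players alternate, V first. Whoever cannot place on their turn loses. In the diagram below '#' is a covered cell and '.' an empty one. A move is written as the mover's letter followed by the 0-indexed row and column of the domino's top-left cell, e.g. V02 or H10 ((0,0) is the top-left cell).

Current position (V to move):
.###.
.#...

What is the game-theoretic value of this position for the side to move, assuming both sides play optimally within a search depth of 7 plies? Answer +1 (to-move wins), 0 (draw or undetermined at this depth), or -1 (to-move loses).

[.###./.#...] V move#1: V00:-1/####./##..., V04:+1/.####/.#..#*
[.####/.#..#] H move#2: H12:-1/.####/.####*
[.####/.####] V move#3: V00:+1/#####/#####*
[#####/#####] end (terminal -1, H#4); searched .###./.#... to 7

value(.###./.#..., V) = +1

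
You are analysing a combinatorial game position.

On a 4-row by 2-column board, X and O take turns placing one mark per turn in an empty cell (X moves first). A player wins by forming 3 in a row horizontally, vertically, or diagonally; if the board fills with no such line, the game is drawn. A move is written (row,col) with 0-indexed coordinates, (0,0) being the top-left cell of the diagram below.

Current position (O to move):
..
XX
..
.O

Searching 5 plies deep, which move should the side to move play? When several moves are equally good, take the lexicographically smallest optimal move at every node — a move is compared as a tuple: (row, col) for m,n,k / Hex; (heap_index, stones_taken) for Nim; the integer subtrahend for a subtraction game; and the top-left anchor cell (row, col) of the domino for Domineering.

O's best at [../XX/../.O]: (0,0)

p1 O@[../XX/../.O]: (0,0)[O./XX/../.O]+0* (0,1)[.O/XX/../.O]-1 (2,0)[../XX/O./.O]+0 (2,1)[../XX/.O/.O]-1 (3,0)[../XX/../OO]+0
p2 X@[O./XX/../.O]: (0,1)[OX/XX/../.O]+0* (2,0)[O./XX/X./.O]+0 (2,1)[O./XX/.X/.O]+0 (3,0)[O./XX/../XO]+0
p3 O@[OX/XX/../.O]: (2,0)[OX/XX/O./.O]-1 (2,1)[OX/XX/.O/.O]+0* (3,0)[OX/XX/../OO]-1
p4 X@[OX/XX/.O/.O]: (2,0)[OX/XX/XO/.O]+0* (3,0)[OX/XX/.O/XO]+0
p5 O@[OX/XX/XO/.O]: (3,0)[OX/XX/XO/OO]+0*
p6 X@[OX/XX/XO/OO] terminal +0; root [../XX/../.O] d5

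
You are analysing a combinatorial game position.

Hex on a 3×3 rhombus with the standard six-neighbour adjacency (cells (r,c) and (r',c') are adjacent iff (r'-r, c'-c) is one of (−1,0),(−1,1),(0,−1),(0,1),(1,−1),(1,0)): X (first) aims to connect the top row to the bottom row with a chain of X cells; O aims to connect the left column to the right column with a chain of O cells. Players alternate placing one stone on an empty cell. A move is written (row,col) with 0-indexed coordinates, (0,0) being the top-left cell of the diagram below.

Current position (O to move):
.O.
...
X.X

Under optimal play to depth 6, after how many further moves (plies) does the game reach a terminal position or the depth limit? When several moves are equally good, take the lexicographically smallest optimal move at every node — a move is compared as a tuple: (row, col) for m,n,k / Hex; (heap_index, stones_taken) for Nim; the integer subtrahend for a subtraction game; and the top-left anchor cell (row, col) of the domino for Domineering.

PV length from [.O./.../X.X]: 3 plies

[.O./.../X.X] O move#1: (0,0):-1/OO./.../X.X, (0,2):+1/.OO/.../X.X*, (1,0):-1/.O./O../X.X, (1,1):+1/.O./.O./X.X, (1,2):+1/.O./..O/X.X, (2,1):-1/.O./.../XOX
[.OO/.../X.X] X move#2: (0,0):-1/XOO/.../X.X*, (1,0):-1/.OO/X../X.X, (1,1):-1/.OO/.X./X.X, (1,2):-1/.OO/..X/X.X, (2,1):-1/.OO/.../XXX
[XOO/.../X.X] O move#3: (1,0):+1/XOO/O../X.X*, (1,1):-1/XOO/.O./X.X, (1,2):-1/XOO/..O/X.X, (2,1):-1/XOO/.../XOX
[XOO/O../X.X] end (terminal -1, X#4); searched .O./.../X.X to 6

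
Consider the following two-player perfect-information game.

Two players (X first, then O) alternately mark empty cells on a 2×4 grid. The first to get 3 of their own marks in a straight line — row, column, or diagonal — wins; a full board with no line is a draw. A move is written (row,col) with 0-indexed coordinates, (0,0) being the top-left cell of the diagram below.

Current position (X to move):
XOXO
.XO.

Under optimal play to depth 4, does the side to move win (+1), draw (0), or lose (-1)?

[XOXO/.XO.] X move#1: (1,0):+0/XOXO/XXO.*, (1,3):+0/XOXO/.XOX
[XOXO/XXO.] O move#2: (1,3):+0/XOXO/XXOO*
[XOXO/XXOO] end (terminal +0, X#3); searched XOXO/.XO. to 4

value(XOXO/.XO., X) = 0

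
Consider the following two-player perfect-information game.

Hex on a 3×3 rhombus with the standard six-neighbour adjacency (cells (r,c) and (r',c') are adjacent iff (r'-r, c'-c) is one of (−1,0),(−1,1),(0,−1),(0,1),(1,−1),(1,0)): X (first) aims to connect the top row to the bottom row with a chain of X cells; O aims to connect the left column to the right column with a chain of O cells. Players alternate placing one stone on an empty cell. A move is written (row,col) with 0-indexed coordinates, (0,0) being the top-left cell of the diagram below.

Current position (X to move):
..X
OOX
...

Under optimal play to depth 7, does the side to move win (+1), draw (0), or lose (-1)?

p1 X@[..X/OOX/...]: (0,0)[X.X/OOX/...]+1* (0,1)[.XX/OOX/...]+1 (2,0)[..X/OOX/X..]+1 (2,1)[..X/OOX/.X.]+1 (2,2)[..X/OOX/..X]+1
p2 O@[X.X/OOX/...]: (0,1)[XOX/OOX/...]-1* (2,0)[X.X/OOX/O..]-1 (2,1)[X.X/OOX/.O.]-1 (2,2)[X.X/OOX/..O]-1
p3 X@[XOX/OOX/...]: (2,0)[XOX/OOX/X..]+1* (2,1)[XOX/OOX/.X.]+1 (2,2)[XOX/OOX/..X]+1
p4 O@[XOX/OOX/X..]: (2,1)[XOX/OOX/XO.]-1* (2,2)[XOX/OOX/X.O]-1
p5 X@[XOX/OOX/XO.]: (2,2)[XOX/OOX/XOX]+1*
p6 O@[XOX/OOX/XOX] terminal -1; root [..X/OOX/...] d7

value(..X/OOX/..., X) = +1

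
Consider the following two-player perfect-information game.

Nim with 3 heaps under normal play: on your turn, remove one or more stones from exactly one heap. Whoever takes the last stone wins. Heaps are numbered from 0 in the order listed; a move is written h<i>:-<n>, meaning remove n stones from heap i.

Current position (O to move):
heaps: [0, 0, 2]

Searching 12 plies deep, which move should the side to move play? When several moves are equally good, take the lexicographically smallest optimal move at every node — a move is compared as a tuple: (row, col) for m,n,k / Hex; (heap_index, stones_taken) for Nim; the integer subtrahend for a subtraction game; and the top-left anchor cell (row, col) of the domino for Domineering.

ply 1, O at (0,0,2) | h2:-1=-1→(0,0,1); h2:-2=+1→(0,0,0)*
ply 2: (0,0,0) is terminal -1 (X); from (0,0,2) depth 12

O's best at [(0,0,2)]: h2:-2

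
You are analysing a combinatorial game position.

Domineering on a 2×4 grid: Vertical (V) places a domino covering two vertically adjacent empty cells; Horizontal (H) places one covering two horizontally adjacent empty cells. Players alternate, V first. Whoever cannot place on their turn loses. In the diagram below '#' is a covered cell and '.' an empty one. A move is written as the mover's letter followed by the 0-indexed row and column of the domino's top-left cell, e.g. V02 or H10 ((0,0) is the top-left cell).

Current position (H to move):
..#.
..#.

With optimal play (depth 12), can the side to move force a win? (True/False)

ply 1, H at ..#./..#. | H00=+1→###./..#.*; H10=+1→..#./###.
ply 2, V at ###./..#. | V03=-1→####/..##*
ply 3, H at ####/..## | H10=+1→####/####*
ply 4: ####/#### is terminal -1 (V); from ..#./..#. depth 12

H winning at [..#./..#.]: True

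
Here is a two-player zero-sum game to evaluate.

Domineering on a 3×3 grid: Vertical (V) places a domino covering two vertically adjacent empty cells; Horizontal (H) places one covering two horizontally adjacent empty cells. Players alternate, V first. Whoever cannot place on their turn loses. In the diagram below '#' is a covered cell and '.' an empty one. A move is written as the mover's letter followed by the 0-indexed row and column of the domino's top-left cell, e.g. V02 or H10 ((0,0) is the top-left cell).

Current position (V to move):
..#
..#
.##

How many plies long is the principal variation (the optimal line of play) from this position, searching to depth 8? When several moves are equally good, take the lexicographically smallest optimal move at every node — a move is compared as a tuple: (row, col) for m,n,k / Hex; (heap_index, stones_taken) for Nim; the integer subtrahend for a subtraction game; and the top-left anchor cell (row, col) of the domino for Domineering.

p1 V@[..#/..#/.##]: V00[#.#/#.#/.##]+1* V01[.##/.##/.##]+1 V10[..#/#.#/###]-1
p2 H@[#.#/#.#/.##] terminal -1; root [..#/..#/.##] d8

PV length from [..#/..#/.##]: 1 ply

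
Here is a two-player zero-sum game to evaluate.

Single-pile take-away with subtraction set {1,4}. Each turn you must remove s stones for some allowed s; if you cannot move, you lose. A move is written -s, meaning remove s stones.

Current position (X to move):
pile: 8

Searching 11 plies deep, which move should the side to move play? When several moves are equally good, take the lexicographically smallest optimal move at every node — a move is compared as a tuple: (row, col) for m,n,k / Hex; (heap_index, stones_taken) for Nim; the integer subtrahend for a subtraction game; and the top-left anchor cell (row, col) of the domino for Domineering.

[8] X move#1: -1:+1/7*, -4:-1/4
[7] O move#2: -1:-1/6*, -4:-1/3
[6] X move#3: -1:+1/5*, -4:+1/2
[5] O move#4: -1:-1/4*, -4:-1/1
[4] X move#5: -1:-1/3, -4:+1/0*
[0] end (terminal -1, O#6); searched 8 to 11

X's best at [8]: -1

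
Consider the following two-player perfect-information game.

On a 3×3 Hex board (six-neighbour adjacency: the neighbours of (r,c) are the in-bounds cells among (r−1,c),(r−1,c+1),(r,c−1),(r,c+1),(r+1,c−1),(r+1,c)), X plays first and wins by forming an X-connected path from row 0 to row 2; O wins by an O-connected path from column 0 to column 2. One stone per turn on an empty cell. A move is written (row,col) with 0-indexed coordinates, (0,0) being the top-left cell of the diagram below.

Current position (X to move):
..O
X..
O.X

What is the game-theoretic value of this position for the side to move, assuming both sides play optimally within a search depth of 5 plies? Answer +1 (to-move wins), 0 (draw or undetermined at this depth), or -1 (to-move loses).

p1 X@[..O/X../O.X]: (0,0)[X.O/X../O.X]-1 (0,1)[.XO/X../O.X]-1 (1,1)[..O/XX./O.X]+1* (1,2)[..O/X.X/O.X]-1 (2,1)[..O/X../OXX]-1
p2 O@[..O/XX./O.X]: (0,0)[O.O/XX./O.X]-1* (0,1)[.OO/XX./O.X]-1 (1,2)[..O/XXO/O.X]-1 (2,1)[..O/XX./OOX]-1
p3 X@[O.O/XX./O.X]: (0,1)[OXO/XX./O.X]+1* (1,2)[O.O/XXX/O.X]-1 (2,1)[O.O/XX./OXX]-1
p4 O@[OXO/XX./O.X]: (1,2)[OXO/XXO/O.X]-1* (2,1)[OXO/XX./OOX]-1
p5 X@[OXO/XXO/O.X]: (2,1)[OXO/XXO/OXX]+1*
p6 O@[OXO/XXO/OXX] terminal -1; root [..O/X../O.X] d5

value(..O/X../O.X, X) = +1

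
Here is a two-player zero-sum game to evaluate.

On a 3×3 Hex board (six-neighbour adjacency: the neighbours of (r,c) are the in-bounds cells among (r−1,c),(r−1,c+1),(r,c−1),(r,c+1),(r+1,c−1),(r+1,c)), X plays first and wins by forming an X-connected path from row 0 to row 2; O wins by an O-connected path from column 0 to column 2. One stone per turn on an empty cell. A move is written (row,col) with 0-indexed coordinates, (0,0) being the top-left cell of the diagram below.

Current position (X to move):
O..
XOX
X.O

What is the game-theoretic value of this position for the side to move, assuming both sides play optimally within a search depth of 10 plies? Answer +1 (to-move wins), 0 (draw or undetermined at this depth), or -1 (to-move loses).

[O../XOX/X.O] X move#1: (0,1):+1/OX./XOX/X.O*, (0,2):+1/O.X/XOX/X.O, (2,1):+1/O../XOX/XXO
[OX./XOX/X.O] end (terminal -1, O#2); searched O../XOX/X.O to 10

value(O../XOX/X.O, X) = +1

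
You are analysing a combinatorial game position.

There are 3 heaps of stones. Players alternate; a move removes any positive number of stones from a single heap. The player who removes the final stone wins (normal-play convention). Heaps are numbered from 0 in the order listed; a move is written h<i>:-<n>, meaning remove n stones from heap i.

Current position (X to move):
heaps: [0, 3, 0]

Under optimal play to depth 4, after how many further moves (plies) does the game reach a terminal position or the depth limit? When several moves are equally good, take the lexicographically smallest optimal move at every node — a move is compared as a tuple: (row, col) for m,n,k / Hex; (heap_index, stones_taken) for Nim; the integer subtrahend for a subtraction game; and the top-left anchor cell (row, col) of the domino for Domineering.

[(0,3,0)] X move#1: h1:-1:-1/(0,2,0), h1:-2:-1/(0,1,0), h1:-3:+1/(0,0,0)*
[(0,0,0)] end (terminal -1, O#2); searched (0,3,0) to 4

PV length from [(0,3,0)]: 1 ply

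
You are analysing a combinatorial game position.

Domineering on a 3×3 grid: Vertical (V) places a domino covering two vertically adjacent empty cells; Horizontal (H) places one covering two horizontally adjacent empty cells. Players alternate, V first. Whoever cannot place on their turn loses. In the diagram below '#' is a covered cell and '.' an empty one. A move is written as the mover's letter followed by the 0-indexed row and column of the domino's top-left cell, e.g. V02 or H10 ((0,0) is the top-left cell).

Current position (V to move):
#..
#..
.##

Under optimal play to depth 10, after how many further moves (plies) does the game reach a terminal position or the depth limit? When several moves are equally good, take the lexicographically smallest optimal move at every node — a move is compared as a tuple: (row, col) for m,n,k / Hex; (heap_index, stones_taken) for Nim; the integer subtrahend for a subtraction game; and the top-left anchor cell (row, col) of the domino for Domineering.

ply 1, V at #../#../.## | V01=+1→##./##./.##*; V02=+1→#.#/#.#/.##
ply 2: ##./##./.## is terminal -1 (H); from #../#../.## depth 10

PV length from [#../#../.##]: 1 ply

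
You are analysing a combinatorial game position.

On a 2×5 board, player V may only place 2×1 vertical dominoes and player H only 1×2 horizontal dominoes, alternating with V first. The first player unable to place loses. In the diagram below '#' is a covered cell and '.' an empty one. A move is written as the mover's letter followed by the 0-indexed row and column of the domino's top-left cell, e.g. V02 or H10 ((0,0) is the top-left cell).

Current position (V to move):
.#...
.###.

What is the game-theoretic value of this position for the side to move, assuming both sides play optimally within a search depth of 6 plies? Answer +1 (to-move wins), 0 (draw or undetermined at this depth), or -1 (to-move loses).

p1 V@[.#.../.###.]: V00[##.../####.]-1 V04[.#..#/.####]+1*
p2 H@[.#..#/.####]: H02[.####/.####]-1*
p3 V@[.####/.####]: V00[#####/#####]+1*
p4 H@[#####/#####] terminal -1; root [.#.../.###.] d6

value(.#.../.###., V) = +1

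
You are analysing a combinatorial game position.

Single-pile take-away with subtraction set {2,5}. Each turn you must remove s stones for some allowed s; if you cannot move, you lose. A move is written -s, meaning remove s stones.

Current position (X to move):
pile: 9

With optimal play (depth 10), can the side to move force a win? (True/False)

ply 1, X at 9 | -2=+1→7*; -5=+1→4
ply 2, O at 7 | -2=-1→5*; -5=-1→2
ply 3, X at 5 | -2=-1→3; -5=+1→0*
ply 4: 0 is terminal -1 (O); from 9 depth 10

X winning at [9]: True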